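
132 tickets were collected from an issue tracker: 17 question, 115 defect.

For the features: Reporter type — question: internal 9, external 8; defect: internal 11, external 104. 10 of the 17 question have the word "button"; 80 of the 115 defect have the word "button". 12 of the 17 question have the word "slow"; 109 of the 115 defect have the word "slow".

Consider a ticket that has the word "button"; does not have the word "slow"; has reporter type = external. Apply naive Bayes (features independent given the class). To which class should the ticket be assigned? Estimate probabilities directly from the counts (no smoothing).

defect

question: (17/132) × (8/17) × (10/17) × (5/17) ≈ 0.0104855
defect: (115/132) × (104/115) × (80/115) × (6/115) ≈ 0.028596
Highest score → defect.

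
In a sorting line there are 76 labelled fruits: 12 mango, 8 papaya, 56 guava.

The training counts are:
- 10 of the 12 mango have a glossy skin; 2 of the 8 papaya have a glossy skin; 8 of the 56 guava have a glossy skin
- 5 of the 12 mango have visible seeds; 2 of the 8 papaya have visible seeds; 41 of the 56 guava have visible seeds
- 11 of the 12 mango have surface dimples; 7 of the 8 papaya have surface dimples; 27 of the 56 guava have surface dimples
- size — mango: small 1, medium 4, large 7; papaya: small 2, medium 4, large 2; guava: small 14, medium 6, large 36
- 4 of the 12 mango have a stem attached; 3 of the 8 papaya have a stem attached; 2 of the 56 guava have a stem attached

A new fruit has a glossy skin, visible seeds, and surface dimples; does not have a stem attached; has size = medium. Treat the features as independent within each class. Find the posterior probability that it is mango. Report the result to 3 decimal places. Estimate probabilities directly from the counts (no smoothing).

mango: (12/76) × (10/12) × (5/12) × (11/12) × (4/12) × (8/12) ≈ 0.011168
papaya: (8/76) × (2/8) × (2/8) × (7/8) × (4/8) × (5/8) ≈ 0.00179893
guava: (56/76) × (8/56) × (41/56) × (27/56) × (6/56) × (54/56) ≈ 0.00383899
P(mango | x) = 0.011168 / 0.01680592 ≈ 0.665

0.665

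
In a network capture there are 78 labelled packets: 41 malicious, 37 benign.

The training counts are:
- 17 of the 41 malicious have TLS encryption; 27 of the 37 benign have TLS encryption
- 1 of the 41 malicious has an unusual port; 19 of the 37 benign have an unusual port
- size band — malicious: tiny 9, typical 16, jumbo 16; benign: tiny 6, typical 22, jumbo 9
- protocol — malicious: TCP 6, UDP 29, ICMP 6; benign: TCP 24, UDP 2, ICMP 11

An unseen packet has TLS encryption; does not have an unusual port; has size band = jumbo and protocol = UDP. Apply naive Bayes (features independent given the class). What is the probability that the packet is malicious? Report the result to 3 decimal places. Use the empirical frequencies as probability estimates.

0.964

malicious: (41/78) × (17/41) × (40/41) × (16/41) × (29/41) ≈ 0.0586922
benign: (37/78) × (27/37) × (18/37) × (9/37) × (2/37) ≈ 0.00221416
P(malicious | x) = 0.0586922 / 0.06090636 ≈ 0.964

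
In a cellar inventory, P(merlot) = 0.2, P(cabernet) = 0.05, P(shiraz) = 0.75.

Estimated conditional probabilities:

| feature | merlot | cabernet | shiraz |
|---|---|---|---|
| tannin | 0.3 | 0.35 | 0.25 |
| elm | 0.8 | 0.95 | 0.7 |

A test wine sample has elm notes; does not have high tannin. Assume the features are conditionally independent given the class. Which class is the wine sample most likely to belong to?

merlot: 0.2 × (1−0.3) × 0.8 = 0.112
cabernet: 0.05 × (1−0.35) × 0.95 = 0.030875
shiraz: 0.75 × (1−0.25) × 0.7 = 0.39375
Highest score → shiraz.

shiraz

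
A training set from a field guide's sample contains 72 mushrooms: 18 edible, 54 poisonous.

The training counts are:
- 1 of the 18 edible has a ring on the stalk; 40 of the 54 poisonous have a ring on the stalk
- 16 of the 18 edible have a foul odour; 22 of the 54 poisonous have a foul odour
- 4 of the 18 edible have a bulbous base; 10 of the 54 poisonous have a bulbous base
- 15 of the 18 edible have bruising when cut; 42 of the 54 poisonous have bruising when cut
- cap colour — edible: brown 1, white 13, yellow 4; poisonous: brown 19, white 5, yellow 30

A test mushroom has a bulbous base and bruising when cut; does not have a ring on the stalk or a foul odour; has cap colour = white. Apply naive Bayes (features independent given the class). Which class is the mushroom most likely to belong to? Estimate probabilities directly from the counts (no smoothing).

edible

edible: (18/72) × (17/18) × (2/18) × (4/18) × (15/18) × (13/18) ≈ 0.00350874
poisonous: (54/72) × (14/54) × (32/54) × (10/54) × (42/54) × (5/54) ≈ 0.0015367
Highest score → edible.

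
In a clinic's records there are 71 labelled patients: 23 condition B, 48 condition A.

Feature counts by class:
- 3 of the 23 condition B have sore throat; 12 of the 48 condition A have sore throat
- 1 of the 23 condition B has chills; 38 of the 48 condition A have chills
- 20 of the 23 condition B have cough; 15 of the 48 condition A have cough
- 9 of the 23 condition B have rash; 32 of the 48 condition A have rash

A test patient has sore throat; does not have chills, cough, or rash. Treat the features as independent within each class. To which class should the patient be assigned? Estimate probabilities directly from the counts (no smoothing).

condition B: (23/71) × (3/23) × (22/23) × (3/23) × (14/23) ≈ 0.00320886
condition A: (48/71) × (12/48) × (10/48) × (33/48) × (16/48) ≈ 0.00806925
Highest score → condition A.

condition A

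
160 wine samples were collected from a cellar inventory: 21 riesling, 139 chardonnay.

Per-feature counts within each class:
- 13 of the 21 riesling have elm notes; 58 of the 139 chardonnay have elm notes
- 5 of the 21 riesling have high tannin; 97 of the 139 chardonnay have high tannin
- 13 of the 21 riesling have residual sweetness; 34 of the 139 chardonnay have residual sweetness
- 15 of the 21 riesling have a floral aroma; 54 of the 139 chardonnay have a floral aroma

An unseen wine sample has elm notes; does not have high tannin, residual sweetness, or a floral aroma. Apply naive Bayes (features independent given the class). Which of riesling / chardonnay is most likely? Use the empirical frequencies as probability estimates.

riesling: (21/160) × (13/21) × (16/21) × (8/21) × (6/21) ≈ 0.00673793
chardonnay: (139/160) × (58/139) × (42/139) × (105/139) × (85/139) ≈ 0.0505966
Highest score → chardonnay.

chardonnay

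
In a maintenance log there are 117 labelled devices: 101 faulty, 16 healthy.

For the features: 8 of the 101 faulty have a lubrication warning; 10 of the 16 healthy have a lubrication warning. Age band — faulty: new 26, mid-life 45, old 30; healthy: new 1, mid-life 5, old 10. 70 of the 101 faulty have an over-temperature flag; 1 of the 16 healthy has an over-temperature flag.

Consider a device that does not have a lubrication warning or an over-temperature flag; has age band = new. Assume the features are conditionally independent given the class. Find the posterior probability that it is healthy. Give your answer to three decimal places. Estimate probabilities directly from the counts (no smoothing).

0.046

faulty: (101/117) × (93/101) × (26/101) × (31/101) ≈ 0.0628043
healthy: (16/117) × (6/16) × (1/16) × (15/16) ≈ 0.00300481
P(healthy | x) = 0.00300481 / 0.06580911 ≈ 0.046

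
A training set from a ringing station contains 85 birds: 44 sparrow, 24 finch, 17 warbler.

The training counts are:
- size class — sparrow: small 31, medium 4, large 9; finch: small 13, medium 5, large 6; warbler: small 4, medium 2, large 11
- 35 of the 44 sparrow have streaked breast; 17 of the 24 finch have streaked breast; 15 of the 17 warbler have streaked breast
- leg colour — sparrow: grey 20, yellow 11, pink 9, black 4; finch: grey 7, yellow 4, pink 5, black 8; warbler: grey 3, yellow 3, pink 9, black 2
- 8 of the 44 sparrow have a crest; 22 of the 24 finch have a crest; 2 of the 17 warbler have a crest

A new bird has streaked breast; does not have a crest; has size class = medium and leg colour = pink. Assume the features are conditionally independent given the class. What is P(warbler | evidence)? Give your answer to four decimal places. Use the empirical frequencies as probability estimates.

sparrow: (44/85) × (4/44) × (35/44) × (9/44) × (36/44) ≈ 0.00626464
finch: (24/85) × (5/24) × (17/24) × (5/24) × (2/24) ≈ 0.00072338
warbler: (17/85) × (2/17) × (15/17) × (9/17) × (15/17) ≈ 0.00969816
P(warbler | x) = 0.00969816 / 0.01668618 ≈ 0.5812

0.5812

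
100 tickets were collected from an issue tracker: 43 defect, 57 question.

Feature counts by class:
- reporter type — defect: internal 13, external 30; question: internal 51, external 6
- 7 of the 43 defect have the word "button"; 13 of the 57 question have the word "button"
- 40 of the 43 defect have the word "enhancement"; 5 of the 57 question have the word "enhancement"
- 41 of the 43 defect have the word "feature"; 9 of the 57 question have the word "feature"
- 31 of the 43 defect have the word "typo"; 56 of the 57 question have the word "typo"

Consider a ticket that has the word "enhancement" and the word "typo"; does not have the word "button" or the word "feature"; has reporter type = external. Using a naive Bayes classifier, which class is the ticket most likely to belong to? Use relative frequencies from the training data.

defect

defect: (43/100) × (30/43) × (36/43) × (40/43) × (2/43) × (31/43) ≈ 0.00783433
question: (57/100) × (6/57) × (44/57) × (5/57) × (48/57) × (56/57) ≈ 0.00336127
Highest score → defect.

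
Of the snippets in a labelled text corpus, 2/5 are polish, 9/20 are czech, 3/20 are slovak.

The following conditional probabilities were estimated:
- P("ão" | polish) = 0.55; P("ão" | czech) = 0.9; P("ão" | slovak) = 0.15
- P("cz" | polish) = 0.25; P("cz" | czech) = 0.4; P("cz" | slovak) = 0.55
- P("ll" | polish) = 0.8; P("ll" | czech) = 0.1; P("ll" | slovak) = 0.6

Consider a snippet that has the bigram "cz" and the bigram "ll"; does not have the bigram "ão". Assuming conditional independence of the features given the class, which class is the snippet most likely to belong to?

slovak

polish: 0.4 × (1−0.55) × 0.25 × 0.8 = 0.036
czech: 0.45 × (1−0.9) × 0.4 × 0.1 = 0.0018
slovak: 0.15 × (1−0.15) × 0.55 × 0.6 = 0.042075
Highest score → slovak.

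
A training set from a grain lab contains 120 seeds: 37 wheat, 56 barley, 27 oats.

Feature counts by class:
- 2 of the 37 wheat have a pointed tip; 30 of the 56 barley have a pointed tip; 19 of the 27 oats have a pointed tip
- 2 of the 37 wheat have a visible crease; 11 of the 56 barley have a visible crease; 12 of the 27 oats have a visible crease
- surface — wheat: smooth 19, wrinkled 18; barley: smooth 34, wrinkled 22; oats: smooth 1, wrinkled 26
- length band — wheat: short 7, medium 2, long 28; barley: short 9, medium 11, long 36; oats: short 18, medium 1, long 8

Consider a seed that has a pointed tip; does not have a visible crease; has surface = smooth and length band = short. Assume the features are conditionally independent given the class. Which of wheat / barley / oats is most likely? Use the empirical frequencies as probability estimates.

wheat: (37/120) × (2/37) × (35/37) × (19/37) × (7/37) ≈ 0.00153166
barley: (56/120) × (30/56) × (45/56) × (34/56) × (9/56) ≈ 0.0196024
oats: (27/120) × (19/27) × (15/27) × (1/27) × (18/27) ≈ 0.00217193
Highest score → barley.

barley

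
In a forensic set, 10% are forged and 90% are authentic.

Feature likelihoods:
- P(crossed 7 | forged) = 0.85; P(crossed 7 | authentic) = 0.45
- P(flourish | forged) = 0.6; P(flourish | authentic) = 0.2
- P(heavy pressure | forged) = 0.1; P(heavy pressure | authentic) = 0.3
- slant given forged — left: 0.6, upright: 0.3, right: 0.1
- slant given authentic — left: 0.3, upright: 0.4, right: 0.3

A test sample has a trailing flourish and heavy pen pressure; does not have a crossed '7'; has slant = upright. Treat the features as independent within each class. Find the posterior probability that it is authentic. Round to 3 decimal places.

0.978

forged: 0.1 × (1−0.85) × 0.6 × 0.1 × 0.3 = 0.00027
authentic: 0.9 × (1−0.45) × 0.2 × 0.3 × 0.4 = 0.01188
P(authentic | x) = 0.01188 / 0.01215 ≈ 0.978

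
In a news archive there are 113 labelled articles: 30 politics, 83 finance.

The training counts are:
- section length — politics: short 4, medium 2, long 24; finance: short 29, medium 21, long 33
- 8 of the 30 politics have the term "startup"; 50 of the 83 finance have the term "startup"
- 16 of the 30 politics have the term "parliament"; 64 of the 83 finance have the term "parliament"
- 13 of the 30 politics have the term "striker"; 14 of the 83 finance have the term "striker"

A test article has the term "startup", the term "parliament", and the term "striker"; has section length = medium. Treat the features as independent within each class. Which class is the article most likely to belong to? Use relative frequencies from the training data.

politics: (30/113) × (2/30) × (8/30) × (16/30) × (13/30) ≈ 0.00109079
finance: (83/113) × (21/83) × (50/83) × (64/83) × (14/83) ≈ 0.0145608
Highest score → finance.

finance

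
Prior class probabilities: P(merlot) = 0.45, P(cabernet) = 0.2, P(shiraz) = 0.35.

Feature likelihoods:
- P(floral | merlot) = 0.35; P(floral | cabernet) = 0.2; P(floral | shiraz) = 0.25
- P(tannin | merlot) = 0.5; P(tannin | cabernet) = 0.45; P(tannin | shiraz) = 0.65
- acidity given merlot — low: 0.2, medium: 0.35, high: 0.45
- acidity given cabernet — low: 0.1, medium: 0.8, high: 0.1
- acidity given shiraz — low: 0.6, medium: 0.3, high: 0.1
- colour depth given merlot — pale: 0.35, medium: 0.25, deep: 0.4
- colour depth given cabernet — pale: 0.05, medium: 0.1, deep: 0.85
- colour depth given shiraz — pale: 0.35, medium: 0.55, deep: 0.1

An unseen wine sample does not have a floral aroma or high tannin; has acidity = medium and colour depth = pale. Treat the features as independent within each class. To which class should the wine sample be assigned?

merlot

merlot: 0.45 × (1−0.35) × (1−0.5) × 0.35 × 0.35 = 0.017915625
cabernet: 0.2 × (1−0.2) × (1−0.45) × 0.8 × 0.05 = 0.00352
shiraz: 0.35 × (1−0.25) × (1−0.65) × 0.3 × 0.35 = 0.009646875
Highest score → merlot.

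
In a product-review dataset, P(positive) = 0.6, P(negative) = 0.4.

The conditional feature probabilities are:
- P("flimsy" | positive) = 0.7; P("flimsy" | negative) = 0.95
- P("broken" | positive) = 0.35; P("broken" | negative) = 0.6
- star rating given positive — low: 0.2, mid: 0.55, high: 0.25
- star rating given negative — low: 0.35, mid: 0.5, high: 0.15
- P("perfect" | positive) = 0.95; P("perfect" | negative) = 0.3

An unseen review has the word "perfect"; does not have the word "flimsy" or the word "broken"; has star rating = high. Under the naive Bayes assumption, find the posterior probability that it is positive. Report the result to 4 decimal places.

positive: 0.6 × (1−0.7) × (1−0.35) × 0.25 × 0.95 = 0.0277875
negative: 0.4 × (1−0.95) × (1−0.6) × 0.15 × 0.3 = 0.00036
P(positive | x) = 0.0277875 / 0.0281475 ≈ 0.9872

0.9872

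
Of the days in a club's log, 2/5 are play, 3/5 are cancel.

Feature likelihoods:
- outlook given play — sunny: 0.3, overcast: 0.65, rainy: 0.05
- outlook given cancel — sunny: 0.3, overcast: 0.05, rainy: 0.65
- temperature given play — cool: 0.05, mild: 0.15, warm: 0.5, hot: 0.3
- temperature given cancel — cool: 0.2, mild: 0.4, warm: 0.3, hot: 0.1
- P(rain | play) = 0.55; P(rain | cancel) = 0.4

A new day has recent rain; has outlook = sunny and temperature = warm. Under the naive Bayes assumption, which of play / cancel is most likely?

play: 0.4 × 0.3 × 0.5 × 0.55 = 0.033
cancel: 0.6 × 0.3 × 0.3 × 0.4 = 0.0216
Highest score → play.

play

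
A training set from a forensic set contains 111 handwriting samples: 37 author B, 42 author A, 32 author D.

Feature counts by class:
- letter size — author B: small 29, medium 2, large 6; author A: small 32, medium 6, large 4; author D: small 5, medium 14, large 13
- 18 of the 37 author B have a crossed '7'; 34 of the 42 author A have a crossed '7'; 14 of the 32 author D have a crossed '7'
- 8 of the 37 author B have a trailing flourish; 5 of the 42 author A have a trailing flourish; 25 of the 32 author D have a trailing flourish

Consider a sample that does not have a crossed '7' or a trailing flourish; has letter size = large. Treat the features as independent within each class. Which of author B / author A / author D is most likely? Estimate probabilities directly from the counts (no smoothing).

author B

author B: (37/111) × (6/37) × (19/37) × (29/37) ≈ 0.0217559
author A: (42/111) × (4/42) × (8/42) × (37/42) ≈ 0.00604686
author D: (32/111) × (13/32) × (18/32) × (7/32) ≈ 0.0144109
Highest score → author B.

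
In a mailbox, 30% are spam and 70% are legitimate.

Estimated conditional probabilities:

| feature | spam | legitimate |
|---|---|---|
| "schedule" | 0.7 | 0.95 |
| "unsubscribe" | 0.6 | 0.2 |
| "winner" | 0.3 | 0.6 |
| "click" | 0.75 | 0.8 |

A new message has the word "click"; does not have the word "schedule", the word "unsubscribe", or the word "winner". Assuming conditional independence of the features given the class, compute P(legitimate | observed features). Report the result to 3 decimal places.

0.322

spam: 0.3 × (1−0.7) × (1−0.6) × (1−0.3) × 0.75 = 0.0189
legitimate: 0.7 × (1−0.95) × (1−0.2) × (1−0.6) × 0.8 = 0.00896
P(legitimate | x) = 0.00896 / 0.02786 ≈ 0.322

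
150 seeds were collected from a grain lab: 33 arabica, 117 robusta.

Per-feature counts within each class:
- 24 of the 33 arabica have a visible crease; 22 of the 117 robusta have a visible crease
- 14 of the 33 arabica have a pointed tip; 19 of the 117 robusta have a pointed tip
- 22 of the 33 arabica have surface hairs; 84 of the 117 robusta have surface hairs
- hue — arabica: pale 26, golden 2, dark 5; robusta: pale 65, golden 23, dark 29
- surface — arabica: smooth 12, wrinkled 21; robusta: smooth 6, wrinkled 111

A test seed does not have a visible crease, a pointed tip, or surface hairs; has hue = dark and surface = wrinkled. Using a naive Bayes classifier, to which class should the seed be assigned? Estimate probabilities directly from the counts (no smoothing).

robusta

arabica: (33/150) × (9/33) × (19/33) × (11/33) × (5/33) × (21/33) ≈ 0.00111028
robusta: (117/150) × (95/117) × (98/117) × (33/117) × (29/117) × (111/117) ≈ 0.0351844
Highest score → robusta.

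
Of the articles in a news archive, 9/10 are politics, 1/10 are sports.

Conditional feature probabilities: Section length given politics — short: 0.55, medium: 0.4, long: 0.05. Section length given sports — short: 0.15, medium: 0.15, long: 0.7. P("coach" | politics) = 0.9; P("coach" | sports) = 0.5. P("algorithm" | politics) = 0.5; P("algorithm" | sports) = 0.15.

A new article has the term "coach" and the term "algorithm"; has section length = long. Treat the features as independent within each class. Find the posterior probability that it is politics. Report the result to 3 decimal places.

0.794

politics: 0.9 × 0.05 × 0.9 × 0.5 = 0.02025
sports: 0.1 × 0.7 × 0.5 × 0.15 = 0.00525
P(politics | x) = 0.02025 / 0.0255 ≈ 0.794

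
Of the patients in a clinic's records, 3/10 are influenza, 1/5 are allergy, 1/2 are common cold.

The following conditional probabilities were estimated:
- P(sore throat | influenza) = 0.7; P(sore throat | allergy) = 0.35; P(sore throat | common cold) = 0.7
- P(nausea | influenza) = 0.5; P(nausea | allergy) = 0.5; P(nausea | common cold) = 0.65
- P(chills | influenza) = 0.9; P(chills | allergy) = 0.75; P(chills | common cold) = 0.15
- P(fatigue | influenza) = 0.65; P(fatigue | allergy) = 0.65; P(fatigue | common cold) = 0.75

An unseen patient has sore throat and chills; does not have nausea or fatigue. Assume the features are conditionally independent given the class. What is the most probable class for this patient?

influenza: 0.3 × 0.7 × (1−0.5) × 0.9 × (1−0.65) = 0.033075
allergy: 0.2 × 0.35 × (1−0.5) × 0.75 × (1−0.65) = 0.0091875
common cold: 0.5 × 0.7 × (1−0.65) × 0.15 × (1−0.75) = 0.00459375
Highest score → influenza.

influenza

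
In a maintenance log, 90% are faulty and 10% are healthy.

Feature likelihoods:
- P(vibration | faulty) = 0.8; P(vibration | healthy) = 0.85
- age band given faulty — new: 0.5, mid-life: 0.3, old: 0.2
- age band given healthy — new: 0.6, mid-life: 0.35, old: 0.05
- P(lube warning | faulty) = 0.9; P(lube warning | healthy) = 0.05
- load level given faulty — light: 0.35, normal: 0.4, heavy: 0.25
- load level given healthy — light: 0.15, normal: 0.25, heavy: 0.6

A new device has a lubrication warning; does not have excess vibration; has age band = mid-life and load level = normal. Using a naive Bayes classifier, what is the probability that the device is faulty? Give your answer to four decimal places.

faulty: 0.9 × (1−0.8) × 0.3 × 0.9 × 0.4 = 0.01944
healthy: 0.1 × (1−0.85) × 0.35 × 0.05 × 0.25 = 0.000065625
P(faulty | x) = 0.01944 / 0.019505625 ≈ 0.9966

0.9966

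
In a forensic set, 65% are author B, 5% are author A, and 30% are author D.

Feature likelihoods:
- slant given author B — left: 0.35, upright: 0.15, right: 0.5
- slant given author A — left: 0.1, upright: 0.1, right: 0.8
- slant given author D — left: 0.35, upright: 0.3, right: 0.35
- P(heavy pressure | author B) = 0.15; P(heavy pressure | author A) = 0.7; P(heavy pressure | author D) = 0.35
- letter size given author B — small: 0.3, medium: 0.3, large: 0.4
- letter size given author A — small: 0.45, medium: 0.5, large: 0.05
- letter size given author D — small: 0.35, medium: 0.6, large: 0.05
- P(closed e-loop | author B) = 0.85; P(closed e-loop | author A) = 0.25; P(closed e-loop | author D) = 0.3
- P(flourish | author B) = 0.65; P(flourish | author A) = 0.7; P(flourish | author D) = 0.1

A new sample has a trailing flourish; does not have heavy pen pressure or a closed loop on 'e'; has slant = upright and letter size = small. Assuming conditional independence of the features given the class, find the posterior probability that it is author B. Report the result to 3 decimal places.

author B: 0.65 × 0.15 × (1−0.15) × 0.3 × (1−0.85) × 0.65 = 0.00242409375
author A: 0.05 × 0.1 × (1−0.7) × 0.45 × (1−0.25) × 0.7 = 0.000354375
author D: 0.3 × 0.3 × (1−0.35) × 0.35 × (1−0.3) × 0.1 = 0.00143325
P(author B | x) = 0.00242409375 / 0.00421171875 ≈ 0.576

0.576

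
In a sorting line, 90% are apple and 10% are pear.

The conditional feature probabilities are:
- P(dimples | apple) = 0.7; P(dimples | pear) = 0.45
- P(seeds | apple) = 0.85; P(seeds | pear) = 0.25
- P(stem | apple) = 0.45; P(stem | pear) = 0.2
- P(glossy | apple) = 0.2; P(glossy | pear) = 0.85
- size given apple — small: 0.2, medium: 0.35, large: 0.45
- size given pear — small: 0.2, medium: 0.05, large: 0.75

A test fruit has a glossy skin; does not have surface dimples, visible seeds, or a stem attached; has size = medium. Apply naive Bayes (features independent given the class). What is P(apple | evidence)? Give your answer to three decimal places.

0.526

apple: 0.9 × (1−0.7) × (1−0.85) × (1−0.45) × 0.2 × 0.35 = 0.00155925
pear: 0.1 × (1−0.45) × (1−0.25) × (1−0.2) × 0.85 × 0.05 = 0.0014025
P(apple | x) = 0.00155925 / 0.00296175 ≈ 0.526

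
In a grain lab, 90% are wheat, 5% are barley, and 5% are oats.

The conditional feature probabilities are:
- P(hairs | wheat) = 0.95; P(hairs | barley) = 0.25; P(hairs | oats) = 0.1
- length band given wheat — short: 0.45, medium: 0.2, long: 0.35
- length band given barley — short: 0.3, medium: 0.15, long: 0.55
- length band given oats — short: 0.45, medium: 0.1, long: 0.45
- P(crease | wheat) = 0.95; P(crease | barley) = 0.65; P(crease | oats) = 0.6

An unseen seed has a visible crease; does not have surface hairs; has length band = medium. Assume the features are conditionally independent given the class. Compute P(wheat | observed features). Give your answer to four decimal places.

wheat: 0.9 × (1−0.95) × 0.2 × 0.95 = 0.00855
barley: 0.05 × (1−0.25) × 0.15 × 0.65 = 0.00365625
oats: 0.05 × (1−0.1) × 0.1 × 0.6 = 0.0027
P(wheat | x) = 0.00855 / 0.01490625 ≈ 0.5736

0.5736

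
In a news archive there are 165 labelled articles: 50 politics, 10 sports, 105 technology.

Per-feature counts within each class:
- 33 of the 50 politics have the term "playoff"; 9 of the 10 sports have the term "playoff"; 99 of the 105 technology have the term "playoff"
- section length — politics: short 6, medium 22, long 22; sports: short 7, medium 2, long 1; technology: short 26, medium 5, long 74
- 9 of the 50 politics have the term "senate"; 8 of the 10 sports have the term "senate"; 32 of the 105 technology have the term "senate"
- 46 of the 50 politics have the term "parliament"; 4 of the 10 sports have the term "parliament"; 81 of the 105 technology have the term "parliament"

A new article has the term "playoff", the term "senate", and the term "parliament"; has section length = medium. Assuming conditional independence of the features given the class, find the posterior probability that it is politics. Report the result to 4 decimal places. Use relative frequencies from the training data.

0.5881

politics: (50/165) × (33/50) × (22/50) × (9/50) × (46/50) = 0.0145728
sports: (10/165) × (9/10) × (2/10) × (8/10) × (4/10) ≈ 0.00349091
technology: (105/165) × (99/105) × (5/105) × (32/105) × (81/105) ≈ 0.0067172
P(politics | x) = 0.0145728 / 0.02478091 ≈ 0.5881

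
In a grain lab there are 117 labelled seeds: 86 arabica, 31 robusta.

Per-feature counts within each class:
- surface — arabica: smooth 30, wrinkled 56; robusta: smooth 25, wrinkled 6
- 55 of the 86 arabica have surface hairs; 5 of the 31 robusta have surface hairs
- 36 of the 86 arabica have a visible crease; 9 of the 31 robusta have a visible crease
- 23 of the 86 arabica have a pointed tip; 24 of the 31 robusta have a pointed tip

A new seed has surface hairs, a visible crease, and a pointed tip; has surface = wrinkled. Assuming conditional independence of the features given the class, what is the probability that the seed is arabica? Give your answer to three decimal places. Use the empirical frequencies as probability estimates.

arabica: (86/117) × (56/86) × (55/86) × (36/86) × (23/86) ≈ 0.0342689
robusta: (31/117) × (6/31) × (5/31) × (9/31) × (24/31) ≈ 0.00185911
P(arabica | x) = 0.0342689 / 0.03612801 ≈ 0.949

0.949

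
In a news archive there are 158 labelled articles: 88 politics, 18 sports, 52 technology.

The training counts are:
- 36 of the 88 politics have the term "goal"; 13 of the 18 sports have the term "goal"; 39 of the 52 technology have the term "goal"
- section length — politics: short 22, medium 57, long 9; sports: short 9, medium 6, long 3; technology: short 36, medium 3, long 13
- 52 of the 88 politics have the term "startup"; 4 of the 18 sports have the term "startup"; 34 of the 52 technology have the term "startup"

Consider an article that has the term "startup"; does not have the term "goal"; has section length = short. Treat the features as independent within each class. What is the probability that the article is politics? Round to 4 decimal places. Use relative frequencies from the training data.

politics: (88/158) × (52/88) × (22/88) × (52/88) ≈ 0.0486191
sports: (18/158) × (5/18) × (9/18) × (4/18) ≈ 0.00351617
technology: (52/158) × (13/52) × (36/52) × (34/52) ≈ 0.0372444
P(politics | x) = 0.0486191 / 0.08937967 ≈ 0.5440

0.5440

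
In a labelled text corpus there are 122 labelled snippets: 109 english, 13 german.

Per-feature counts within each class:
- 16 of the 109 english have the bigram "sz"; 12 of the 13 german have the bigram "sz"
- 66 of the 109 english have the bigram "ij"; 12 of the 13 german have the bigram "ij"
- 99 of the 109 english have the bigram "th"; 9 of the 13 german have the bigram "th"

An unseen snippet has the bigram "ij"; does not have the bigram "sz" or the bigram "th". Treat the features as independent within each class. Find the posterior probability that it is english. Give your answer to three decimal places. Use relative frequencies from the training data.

english: (109/122) × (93/109) × (66/109) × (10/109) ≈ 0.0423462
german: (13/122) × (1/13) × (12/13) × (4/13) ≈ 0.00232806
P(english | x) = 0.0423462 / 0.04467426 ≈ 0.948

0.948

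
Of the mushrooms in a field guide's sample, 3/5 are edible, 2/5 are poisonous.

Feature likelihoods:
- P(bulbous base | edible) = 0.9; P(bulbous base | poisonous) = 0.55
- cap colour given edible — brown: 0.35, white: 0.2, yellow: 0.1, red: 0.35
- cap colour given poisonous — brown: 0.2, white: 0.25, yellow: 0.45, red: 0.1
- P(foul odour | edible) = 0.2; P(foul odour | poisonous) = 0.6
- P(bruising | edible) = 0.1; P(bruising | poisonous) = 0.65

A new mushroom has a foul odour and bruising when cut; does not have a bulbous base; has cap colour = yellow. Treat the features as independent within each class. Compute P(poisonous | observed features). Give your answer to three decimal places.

0.996

edible: 0.6 × (1−0.9) × 0.1 × 0.2 × 0.1 = 0.00012
poisonous: 0.4 × (1−0.55) × 0.45 × 0.6 × 0.65 = 0.03159
P(poisonous | x) = 0.03159 / 0.03171 ≈ 0.996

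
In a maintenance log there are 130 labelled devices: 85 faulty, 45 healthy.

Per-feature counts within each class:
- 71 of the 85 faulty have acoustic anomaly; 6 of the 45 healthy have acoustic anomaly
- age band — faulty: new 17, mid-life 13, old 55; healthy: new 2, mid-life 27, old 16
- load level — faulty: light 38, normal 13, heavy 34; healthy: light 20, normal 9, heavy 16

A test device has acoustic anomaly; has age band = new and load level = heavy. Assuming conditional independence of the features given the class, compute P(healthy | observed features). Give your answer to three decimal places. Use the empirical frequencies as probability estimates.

faulty: (85/130) × (71/85) × (17/85) × (34/85) ≈ 0.0436923
healthy: (45/130) × (6/45) × (2/45) × (16/45) ≈ 0.000729345
P(healthy | x) = 0.000729345 / 0.044421645 ≈ 0.016

0.016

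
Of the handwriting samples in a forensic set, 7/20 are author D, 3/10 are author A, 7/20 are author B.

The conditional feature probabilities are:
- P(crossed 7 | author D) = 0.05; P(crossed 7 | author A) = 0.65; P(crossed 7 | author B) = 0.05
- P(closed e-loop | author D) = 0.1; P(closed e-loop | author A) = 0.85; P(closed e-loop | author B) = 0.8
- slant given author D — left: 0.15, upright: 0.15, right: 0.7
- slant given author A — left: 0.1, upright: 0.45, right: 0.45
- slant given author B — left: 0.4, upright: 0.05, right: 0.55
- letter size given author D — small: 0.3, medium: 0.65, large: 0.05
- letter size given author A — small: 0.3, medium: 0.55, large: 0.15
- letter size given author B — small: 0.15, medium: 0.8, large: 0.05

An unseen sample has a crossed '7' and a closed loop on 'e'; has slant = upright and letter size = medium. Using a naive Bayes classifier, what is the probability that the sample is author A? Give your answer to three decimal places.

author D: 0.35 × 0.05 × 0.1 × 0.15 × 0.65 = 0.000170625
author A: 0.3 × 0.65 × 0.85 × 0.45 × 0.55 = 0.041023125
author B: 0.35 × 0.05 × 0.8 × 0.05 × 0.8 = 0.00056
P(author A | x) = 0.041023125 / 0.04175375 ≈ 0.983

0.983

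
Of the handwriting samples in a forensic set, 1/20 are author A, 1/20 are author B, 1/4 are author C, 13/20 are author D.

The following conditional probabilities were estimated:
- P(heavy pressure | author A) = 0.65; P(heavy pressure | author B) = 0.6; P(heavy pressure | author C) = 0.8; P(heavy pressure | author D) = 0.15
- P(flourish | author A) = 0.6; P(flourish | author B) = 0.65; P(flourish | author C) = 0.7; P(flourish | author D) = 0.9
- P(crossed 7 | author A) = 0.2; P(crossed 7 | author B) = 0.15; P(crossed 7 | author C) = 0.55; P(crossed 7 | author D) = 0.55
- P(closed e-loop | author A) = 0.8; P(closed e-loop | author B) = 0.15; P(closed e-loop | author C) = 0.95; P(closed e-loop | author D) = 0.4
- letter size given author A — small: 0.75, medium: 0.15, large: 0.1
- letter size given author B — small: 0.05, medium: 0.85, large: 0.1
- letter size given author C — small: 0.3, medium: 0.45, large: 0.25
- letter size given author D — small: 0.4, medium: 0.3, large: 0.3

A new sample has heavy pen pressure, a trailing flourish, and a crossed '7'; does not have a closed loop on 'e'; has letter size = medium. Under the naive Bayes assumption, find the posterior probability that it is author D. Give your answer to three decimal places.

author A: 0.05 × 0.65 × 0.6 × 0.2 × (1−0.8) × 0.15 = 0.000117
author B: 0.05 × 0.6 × 0.65 × 0.15 × (1−0.15) × 0.85 = 0.0021133125
author C: 0.25 × 0.8 × 0.7 × 0.55 × (1−0.95) × 0.45 = 0.0017325
author D: 0.65 × 0.15 × 0.9 × 0.55 × (1−0.4) × 0.3 = 0.00868725
P(author D | x) = 0.00868725 / 0.0126500625 ≈ 0.687

0.687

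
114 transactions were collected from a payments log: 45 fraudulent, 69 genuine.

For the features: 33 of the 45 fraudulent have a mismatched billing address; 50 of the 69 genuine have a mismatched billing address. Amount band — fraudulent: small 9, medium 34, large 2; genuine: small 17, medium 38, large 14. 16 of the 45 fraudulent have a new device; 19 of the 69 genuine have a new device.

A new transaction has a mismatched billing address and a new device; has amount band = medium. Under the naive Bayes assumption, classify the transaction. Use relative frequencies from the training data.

fraudulent

fraudulent: (45/114) × (33/45) × (34/45) × (16/45) ≈ 0.0777648
genuine: (69/114) × (50/69) × (38/69) × (19/69) ≈ 0.0665126
Highest score → fraudulent.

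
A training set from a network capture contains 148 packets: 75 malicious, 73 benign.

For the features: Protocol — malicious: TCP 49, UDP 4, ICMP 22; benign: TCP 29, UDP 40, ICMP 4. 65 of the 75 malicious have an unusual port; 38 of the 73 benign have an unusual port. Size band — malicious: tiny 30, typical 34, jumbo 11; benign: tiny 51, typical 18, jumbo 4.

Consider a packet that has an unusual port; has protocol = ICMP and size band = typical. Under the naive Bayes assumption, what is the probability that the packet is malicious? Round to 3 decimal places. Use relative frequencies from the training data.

0.944

malicious: (75/148) × (22/75) × (65/75) × (34/75) ≈ 0.0584024
benign: (73/148) × (4/73) × (38/73) × (18/73) ≈ 0.00346903
P(malicious | x) = 0.0584024 / 0.06187143 ≈ 0.944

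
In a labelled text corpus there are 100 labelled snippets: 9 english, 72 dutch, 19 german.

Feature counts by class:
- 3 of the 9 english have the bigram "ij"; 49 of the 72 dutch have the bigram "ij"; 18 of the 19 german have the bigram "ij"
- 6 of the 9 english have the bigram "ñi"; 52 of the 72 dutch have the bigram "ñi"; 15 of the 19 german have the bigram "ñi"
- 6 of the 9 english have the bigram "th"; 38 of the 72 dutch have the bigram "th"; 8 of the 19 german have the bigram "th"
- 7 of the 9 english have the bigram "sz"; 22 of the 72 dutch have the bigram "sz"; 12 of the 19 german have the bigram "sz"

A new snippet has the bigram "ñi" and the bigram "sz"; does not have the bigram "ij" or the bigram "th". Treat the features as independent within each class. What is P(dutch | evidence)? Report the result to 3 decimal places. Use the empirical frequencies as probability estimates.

english: (9/100) × (6/9) × (6/9) × (3/9) × (7/9) ≈ 0.0103704
dutch: (72/100) × (23/72) × (52/72) × (34/72) × (22/72) ≈ 0.0239682
german: (19/100) × (1/19) × (15/19) × (11/19) × (12/19) ≈ 0.00288672
P(dutch | x) = 0.0239682 / 0.03722532 ≈ 0.644

0.644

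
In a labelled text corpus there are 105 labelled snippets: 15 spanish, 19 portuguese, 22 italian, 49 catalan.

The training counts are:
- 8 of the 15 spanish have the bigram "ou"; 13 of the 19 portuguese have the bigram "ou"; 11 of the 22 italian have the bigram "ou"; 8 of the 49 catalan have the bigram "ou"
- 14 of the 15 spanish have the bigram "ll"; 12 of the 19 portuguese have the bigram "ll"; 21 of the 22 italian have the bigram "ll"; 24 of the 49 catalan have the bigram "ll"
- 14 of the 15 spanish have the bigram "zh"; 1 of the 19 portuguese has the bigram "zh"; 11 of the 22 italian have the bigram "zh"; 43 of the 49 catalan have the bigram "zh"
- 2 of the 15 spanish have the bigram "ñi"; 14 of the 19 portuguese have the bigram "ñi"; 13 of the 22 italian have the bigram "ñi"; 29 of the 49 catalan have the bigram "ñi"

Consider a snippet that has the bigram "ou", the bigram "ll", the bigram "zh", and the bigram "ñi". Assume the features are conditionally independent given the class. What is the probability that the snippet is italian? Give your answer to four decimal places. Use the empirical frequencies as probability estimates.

spanish: (15/105) × (8/15) × (14/15) × (14/15) × (2/15) ≈ 0.00884938
portuguese: (19/105) × (13/19) × (12/19) × (1/19) × (14/19) ≈ 0.00303251
italian: (22/105) × (11/22) × (21/22) × (11/22) × (13/22) ≈ 0.0295455
catalan: (49/105) × (8/49) × (24/49) × (43/49) × (29/49) ≈ 0.0193816
P(italian | x) = 0.0295455 / 0.06080899 ≈ 0.4859

0.4859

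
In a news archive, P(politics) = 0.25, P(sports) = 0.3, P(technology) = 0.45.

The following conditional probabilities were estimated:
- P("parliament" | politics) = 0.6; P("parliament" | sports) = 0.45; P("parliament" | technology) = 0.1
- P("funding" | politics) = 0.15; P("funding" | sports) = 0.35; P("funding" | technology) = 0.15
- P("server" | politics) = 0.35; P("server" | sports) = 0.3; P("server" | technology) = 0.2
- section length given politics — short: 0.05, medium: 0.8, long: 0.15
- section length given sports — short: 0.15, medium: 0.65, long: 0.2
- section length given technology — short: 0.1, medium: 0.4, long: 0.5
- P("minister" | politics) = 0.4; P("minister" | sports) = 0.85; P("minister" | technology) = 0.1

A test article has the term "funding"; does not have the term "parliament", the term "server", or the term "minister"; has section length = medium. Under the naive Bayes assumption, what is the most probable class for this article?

technology

politics: 0.25 × (1−0.6) × 0.15 × (1−0.35) × 0.8 × (1−0.4) = 0.00468
sports: 0.3 × (1−0.45) × 0.35 × (1−0.3) × 0.65 × (1−0.85) = 0.0039414375
technology: 0.45 × (1−0.1) × 0.15 × (1−0.2) × 0.4 × (1−0.1) = 0.017496
Highest score → technology.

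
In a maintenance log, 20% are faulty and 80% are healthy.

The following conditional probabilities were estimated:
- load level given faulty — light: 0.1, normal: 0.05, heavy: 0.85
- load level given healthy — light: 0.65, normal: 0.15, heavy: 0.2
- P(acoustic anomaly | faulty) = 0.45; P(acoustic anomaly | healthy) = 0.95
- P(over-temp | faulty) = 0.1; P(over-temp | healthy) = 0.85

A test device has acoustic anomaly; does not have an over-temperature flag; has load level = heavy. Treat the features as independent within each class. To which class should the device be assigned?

faulty

faulty: 0.2 × 0.85 × 0.45 × (1−0.1) = 0.06885
healthy: 0.8 × 0.2 × 0.95 × (1−0.85) = 0.0228
Highest score → faulty.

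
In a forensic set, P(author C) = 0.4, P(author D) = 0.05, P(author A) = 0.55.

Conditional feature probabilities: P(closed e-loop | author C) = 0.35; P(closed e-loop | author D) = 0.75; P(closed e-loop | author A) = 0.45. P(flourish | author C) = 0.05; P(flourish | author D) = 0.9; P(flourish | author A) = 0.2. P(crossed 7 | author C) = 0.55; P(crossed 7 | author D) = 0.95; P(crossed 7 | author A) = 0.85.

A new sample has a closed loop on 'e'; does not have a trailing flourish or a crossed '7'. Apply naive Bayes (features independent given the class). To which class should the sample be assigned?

author C

author C: 0.4 × 0.35 × (1−0.05) × (1−0.55) = 0.05985
author D: 0.05 × 0.75 × (1−0.9) × (1−0.95) = 0.0001875
author A: 0.55 × 0.45 × (1−0.2) × (1−0.85) = 0.0297
Highest score → author C.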